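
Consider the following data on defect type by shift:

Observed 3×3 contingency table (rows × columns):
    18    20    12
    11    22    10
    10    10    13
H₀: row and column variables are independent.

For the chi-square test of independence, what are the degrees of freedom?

df = (r−1)(c−1) = (3−1)·(3−1) = 4

degrees of freedom = 4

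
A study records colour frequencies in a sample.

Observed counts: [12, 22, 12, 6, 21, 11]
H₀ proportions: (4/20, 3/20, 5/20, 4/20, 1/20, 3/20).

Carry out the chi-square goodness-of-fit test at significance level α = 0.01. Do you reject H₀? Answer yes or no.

n = 84; E_i = n·p_i = [16.80, 12.60, 21.00, 16.80, 4.20, 12.60]
χ² = (12−16.80)²/16.80 + (22−12.60)²/12.60 + (12−21.00)²/21.00 + (6−16.80)²/16.80 + (21−4.20)²/4.20 + (11−12.60)²/12.60 = 86.5873
df = 5
p-value (upper-tail) = 0.00000
At α=0.01: p < α → reject H₀

reject H₀: yes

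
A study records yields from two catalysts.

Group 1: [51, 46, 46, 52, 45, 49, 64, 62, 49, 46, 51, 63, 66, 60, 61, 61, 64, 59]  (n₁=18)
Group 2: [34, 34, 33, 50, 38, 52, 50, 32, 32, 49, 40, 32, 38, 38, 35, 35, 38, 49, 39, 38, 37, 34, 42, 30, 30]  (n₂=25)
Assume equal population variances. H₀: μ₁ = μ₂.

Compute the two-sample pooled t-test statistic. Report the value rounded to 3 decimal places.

test statistic = 7.768

x̄₁=55.278, s₁=7.529, n₁=18
x̄₂=38.360, s₂=6.683, n₂=25
s_p² = [17·7.529² + 24·6.683²]/41 = 49.6432
SE = √(s_p²·(1/18+1/25)) = 2.1780
t = (55.278−38.360)/2.1780 = 7.7676
df = 41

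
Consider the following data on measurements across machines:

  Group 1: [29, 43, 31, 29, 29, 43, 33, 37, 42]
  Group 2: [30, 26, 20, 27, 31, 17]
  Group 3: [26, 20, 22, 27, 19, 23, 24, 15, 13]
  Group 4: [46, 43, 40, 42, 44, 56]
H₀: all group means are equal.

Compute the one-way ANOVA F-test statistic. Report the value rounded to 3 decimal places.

Group means [35.11, 25.17, 21.00, 45.17], grand mean 30.900
SSB = Σnᵢ(x̄ᵢ−x̄)² = 2460.144; SSW = ΣΣ(x−x̄ᵢ)² = 804.556
MSB = 2460.144/3 = 820.0481; MSW = 804.556/26 = 30.9444
F = MSB/MSW = 26.5007
df = (3, 26)

test statistic = 26.501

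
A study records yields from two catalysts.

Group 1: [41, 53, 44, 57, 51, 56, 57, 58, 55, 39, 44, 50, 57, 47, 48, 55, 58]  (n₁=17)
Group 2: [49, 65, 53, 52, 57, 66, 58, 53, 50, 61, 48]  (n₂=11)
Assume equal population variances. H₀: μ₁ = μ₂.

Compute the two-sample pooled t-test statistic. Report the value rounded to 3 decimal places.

x̄₁=51.176, s₁=6.297, n₁=17
x̄₂=55.636, s₂=6.265, n₂=11
s_p² = [16·6.297² + 10·6.265²]/26 = 39.5006
SE = √(s_p²·(1/17+1/11)) = 2.4320
t = (51.176−55.636)/2.4320 = -1.8339
df = 26

test statistic = -1.834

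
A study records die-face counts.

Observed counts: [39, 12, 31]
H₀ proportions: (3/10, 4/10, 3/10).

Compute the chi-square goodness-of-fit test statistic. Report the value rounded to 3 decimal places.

n = 82; E_i = n·p_i = [24.60, 32.80, 24.60]
χ² = (39−24.60)²/24.60 + (12−32.80)²/32.80 + (31−24.60)²/24.60 = 23.2846
df = 2

test statistic = 23.285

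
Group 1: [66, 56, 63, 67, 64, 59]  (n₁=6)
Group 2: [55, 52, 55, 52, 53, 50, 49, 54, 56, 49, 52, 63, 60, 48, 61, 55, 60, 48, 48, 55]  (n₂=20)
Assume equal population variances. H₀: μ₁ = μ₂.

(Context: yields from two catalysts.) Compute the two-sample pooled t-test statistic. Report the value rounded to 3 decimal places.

test statistic = 4.181

x̄₁=62.500, s₁=4.231, n₁=6
x̄₂=53.750, s₂=4.564, n₂=20
s_p² = [5·4.231² + 19·4.564²]/24 = 20.2188
SE = √(s_p²·(1/6+1/20)) = 2.0930
t = (62.500−53.750)/2.0930 = 4.1806
df = 24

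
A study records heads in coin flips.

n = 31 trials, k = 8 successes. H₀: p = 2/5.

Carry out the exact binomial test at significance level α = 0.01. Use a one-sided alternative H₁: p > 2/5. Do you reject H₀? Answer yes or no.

reject H₀: no

Exact binomial: n=31, k=8, p₀=2/5=0.4000
P(X≥8) from Σ C(n,i)·p₀^i·(1−p₀)^(n−i)
p-value (one-sided, H₁ greater) = 0.96701
At α=0.01: p ≥ α → fail to reject H₀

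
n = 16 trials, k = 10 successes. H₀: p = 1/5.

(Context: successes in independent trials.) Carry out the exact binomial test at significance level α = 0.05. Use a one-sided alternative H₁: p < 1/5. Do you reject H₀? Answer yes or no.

Exact binomial: n=16, k=10, p₀=1/5=0.2000
P(X≤10) from Σ C(n,i)·p₀^i·(1−p₀)^(n−i)
p-value (one-sided, H₁ less) = 0.99997
At α=0.05: p ≥ α → fail to reject H₀

reject H₀: no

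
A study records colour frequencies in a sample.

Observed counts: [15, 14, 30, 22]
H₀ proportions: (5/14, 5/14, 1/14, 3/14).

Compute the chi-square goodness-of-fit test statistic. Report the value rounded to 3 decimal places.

n = 81; E_i = n·p_i = [28.93, 28.93, 5.79, 17.36]
χ² = (15−28.93)²/28.93 + (14−28.93)²/28.93 + (30−5.79)²/5.79 + (22−17.36)²/17.36 = 116.9934
df = 3

test statistic = 116.993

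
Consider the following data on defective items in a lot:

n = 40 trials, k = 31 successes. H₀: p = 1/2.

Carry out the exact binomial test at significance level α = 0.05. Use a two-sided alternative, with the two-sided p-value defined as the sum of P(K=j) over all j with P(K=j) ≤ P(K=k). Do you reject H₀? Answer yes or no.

Exact binomial: n=40, k=31, p₀=1/2=0.5000
P(X=j) = C(n,j)·p₀^j·(1−p₀)^(n−j); p = Σ P(X=j) over j with P(X=j) ≤ P(X=31)
p-value (two-sided) = 0.00068
At α=0.05: p < α → reject H₀

reject H₀: yes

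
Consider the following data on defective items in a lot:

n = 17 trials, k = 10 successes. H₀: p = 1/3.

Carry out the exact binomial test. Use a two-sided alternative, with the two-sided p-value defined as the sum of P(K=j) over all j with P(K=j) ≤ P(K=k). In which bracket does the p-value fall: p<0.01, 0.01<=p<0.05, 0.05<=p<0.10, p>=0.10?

Exact binomial: n=17, k=10, p₀=1/3=0.3333
P(X=j) = C(n,j)·p₀^j·(1−p₀)^(n−j); p = Σ P(X=j) over j with P(X=j) ≤ P(X=10)
p-value (two-sided) = 0.03693
→ bracket: 0.01<=p<0.05

p-value bracket: 0.01<=p<0.05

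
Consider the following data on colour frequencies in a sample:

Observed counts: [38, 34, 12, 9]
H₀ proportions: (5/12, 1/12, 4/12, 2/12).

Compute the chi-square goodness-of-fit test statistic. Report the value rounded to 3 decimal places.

test statistic = 103.297

n = 93; E_i = n·p_i = [38.75, 7.75, 31.00, 15.50]
χ² = (38−38.75)²/38.75 + (34−7.75)²/7.75 + (12−31.00)²/31.00 + (9−15.50)²/15.50 = 103.2968
df = 3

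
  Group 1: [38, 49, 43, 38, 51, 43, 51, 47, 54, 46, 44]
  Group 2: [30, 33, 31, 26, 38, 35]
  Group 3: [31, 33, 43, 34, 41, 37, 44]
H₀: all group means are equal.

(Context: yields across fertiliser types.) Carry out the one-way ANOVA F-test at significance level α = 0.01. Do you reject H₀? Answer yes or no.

Group means [45.82, 32.17, 37.57], grand mean 40.000
SSB = Σnᵢ(x̄ᵢ−x̄)² = 781.816; SSW = ΣΣ(x−x̄ᵢ)² = 520.184
MSB = 781.816/2 = 390.9080; MSW = 520.184/21 = 24.7707
F = MSB/MSW = 15.7811
df = (2, 21)
p-value (upper-tail) = 0.00007
At α=0.01: p < α → reject H₀

reject H₀: yes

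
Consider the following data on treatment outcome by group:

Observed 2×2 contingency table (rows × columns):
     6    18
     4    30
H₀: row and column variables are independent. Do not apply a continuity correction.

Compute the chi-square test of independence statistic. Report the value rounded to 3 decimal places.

test statistic = 1.727

Row totals [24, 34], col totals [10, 48], n=58
χ² = (6−4.14)²/4.14 + (18−19.86)²/19.86 + (4−5.86)²/5.86 + (30−28.14)²/28.14 = 1.7272
df = 1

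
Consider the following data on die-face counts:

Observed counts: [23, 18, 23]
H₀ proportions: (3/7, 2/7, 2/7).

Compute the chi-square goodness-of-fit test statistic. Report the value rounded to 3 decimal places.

test statistic = 1.935

n = 64; E_i = n·p_i = [27.43, 18.29, 18.29]
χ² = (23−27.43)²/27.43 + (18−18.29)²/18.29 + (23−18.29)²/18.29 = 1.9349
df = 2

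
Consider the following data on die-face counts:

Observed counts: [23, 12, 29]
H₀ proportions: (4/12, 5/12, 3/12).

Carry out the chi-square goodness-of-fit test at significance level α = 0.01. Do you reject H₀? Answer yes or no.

reject H₀: yes

n = 64; E_i = n·p_i = [21.33, 26.67, 16.00]
χ² = (23−21.33)²/21.33 + (12−26.67)²/26.67 + (29−16.00)²/16.00 = 18.7594
df = 2
p-value (upper-tail) = 0.00008
At α=0.01: p < α → reject H₀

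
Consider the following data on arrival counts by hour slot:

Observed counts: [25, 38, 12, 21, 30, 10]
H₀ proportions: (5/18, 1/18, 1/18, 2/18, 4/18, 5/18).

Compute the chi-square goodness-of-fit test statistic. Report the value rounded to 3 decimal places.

test statistic = 152.331

n = 136; E_i = n·p_i = [37.78, 7.56, 7.56, 15.11, 30.22, 37.78]
χ² = (25−37.78)²/37.78 + (38−7.56)²/7.56 + (12−7.56)²/7.56 + (21−15.11)²/15.11 + (30−30.22)²/30.22 + (10−37.78)²/37.78 = 152.3309
df = 5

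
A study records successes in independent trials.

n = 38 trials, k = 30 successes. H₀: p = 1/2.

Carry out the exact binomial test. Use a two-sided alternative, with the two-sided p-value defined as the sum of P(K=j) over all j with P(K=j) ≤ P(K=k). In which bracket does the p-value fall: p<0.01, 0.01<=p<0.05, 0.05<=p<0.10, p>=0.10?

Exact binomial: n=38, k=30, p₀=1/2=0.5000
P(X=j) = C(n,j)·p₀^j·(1−p₀)^(n−j); p = Σ P(X=j) over j with P(X=j) ≤ P(X=30)
p-value (two-sided) = 0.00047
→ bracket: p<0.01

p-value bracket: p<0.01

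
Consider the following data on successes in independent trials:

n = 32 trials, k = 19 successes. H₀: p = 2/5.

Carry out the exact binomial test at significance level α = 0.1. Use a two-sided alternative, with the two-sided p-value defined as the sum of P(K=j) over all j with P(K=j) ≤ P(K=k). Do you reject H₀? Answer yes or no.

reject H₀: yes

Exact binomial: n=32, k=19, p₀=2/5=0.4000
P(X=j) = C(n,j)·p₀^j·(1−p₀)^(n−j); p = Σ P(X=j) over j with P(X=j) ≤ P(X=19)
p-value (two-sided) = 0.03003
At α=0.1: p < α → reject H₀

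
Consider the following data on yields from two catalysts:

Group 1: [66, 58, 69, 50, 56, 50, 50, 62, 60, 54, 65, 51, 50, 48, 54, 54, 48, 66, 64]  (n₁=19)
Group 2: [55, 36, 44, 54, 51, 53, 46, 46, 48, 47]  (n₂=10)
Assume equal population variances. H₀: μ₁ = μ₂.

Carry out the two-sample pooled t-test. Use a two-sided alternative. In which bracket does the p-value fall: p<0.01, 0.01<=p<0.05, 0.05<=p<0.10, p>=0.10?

p-value bracket: p<0.01

x̄₁=56.579, s₁=6.963, n₁=19
x̄₂=48.000, s₂=5.657, n₂=10
s_p² = [18·6.963² + 9·5.657²]/27 = 42.9864
SE = √(s_p²·(1/19+1/10)) = 2.5615
t = (56.579−48.000)/2.5615 = 3.3492
df = 27
p-value (two-sided) = 0.00240
→ bracket: p<0.01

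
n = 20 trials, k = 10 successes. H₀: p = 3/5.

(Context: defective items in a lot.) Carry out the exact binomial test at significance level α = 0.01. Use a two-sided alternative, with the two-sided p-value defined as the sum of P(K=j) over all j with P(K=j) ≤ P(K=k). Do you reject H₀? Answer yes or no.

reject H₀: no

Exact binomial: n=20, k=10, p₀=3/5=0.6000
P(X=j) = C(n,j)·p₀^j·(1−p₀)^(n−j); p = Σ P(X=j) over j with P(X=j) ≤ P(X=10)
p-value (two-sided) = 0.37026
At α=0.01: p ≥ α → fail to reject H₀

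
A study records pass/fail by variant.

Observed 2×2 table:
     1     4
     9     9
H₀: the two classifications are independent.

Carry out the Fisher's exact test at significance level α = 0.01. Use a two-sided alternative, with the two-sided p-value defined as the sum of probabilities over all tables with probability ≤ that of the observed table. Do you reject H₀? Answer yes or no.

Margins: r₁=5, r₂=18, c₁=10, c₂=13, n=23
p_obs = C(5,1)·C(18,9)/C(23,10); sum pmf over tables with pmf ≤ p_obs
p-value (two-sided) = 0.33936
At α=0.01: p ≥ α → fail to reject H₀

reject H₀: no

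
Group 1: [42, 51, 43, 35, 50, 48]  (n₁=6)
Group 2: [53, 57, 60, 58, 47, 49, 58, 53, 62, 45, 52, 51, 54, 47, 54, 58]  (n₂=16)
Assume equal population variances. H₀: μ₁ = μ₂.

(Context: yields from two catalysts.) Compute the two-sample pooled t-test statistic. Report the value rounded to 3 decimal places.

x̄₁=44.833, s₁=6.047, n₁=6
x̄₂=53.625, s₂=4.992, n₂=16
s_p² = [5·6.047² + 15·4.992²]/20 = 27.8292
SE = √(s_p²·(1/6+1/16)) = 2.5254
t = (44.833−53.625)/2.5254 = -3.4813
df = 20

test statistic = -3.481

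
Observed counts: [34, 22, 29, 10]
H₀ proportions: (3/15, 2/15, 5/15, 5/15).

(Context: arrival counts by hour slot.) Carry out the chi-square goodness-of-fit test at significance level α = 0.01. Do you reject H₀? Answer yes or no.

n = 95; E_i = n·p_i = [19.00, 12.67, 31.67, 31.67]
χ² = (34−19.00)²/19.00 + (22−12.67)²/12.67 + (29−31.67)²/31.67 + (10−31.67)²/31.67 = 33.7684
df = 3
p-value (upper-tail) = 0.00000
At α=0.01: p < α → reject H₀

reject H₀: yes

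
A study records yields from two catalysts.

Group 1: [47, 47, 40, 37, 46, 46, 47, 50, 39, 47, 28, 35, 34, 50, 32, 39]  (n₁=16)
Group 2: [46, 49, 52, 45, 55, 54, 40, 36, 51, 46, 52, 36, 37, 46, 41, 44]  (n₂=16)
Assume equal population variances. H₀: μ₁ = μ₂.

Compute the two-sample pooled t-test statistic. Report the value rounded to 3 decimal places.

test statistic = -1.767

x̄₁=41.500, s₁=6.890, n₁=16
x̄₂=45.625, s₂=6.302, n₂=16
s_p² = [15·6.890² + 15·6.302²]/30 = 43.5917
SE = √(s_p²·(1/16+1/16)) = 2.3343
t = (41.500−45.625)/2.3343 = -1.7671
df = 30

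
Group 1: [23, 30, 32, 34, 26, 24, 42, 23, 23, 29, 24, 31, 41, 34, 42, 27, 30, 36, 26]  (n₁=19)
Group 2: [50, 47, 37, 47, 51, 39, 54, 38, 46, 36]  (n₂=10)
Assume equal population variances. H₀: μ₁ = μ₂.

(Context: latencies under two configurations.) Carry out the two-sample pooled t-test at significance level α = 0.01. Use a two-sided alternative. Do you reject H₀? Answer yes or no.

reject H₀: yes

x̄₁=30.368, s₁=6.414, n₁=19
x̄₂=44.500, s₂=6.485, n₂=10
s_p² = [18·6.414² + 9·6.485²]/27 = 41.4415
SE = √(s_p²·(1/19+1/10)) = 2.5150
t = (30.368−44.500)/2.5150 = -5.6189
df = 27
p-value (two-sided) = 0.00001
At α=0.01: p < α → reject H₀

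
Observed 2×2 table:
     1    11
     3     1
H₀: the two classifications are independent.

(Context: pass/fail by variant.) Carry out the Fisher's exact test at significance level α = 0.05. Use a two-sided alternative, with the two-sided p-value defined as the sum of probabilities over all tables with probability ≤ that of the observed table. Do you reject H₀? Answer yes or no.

Margins: r₁=12, r₂=4, c₁=4, c₂=12, n=16
p_obs = C(12,1)·C(4,3)/C(16,4); sum pmf over tables with pmf ≤ p_obs
p-value (two-sided) = 0.02692
At α=0.05: p < α → reject H₀

reject H₀: yes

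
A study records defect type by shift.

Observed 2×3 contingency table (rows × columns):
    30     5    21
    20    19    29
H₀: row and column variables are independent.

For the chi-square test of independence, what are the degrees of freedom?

df = (r−1)(c−1) = (2−1)·(3−1) = 2

degrees of freedom = 2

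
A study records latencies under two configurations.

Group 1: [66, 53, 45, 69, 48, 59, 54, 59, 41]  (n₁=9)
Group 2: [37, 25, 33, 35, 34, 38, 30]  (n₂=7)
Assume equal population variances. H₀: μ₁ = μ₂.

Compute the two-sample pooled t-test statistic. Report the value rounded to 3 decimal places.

x̄₁=54.889, s₁=9.347, n₁=9
x̄₂=33.143, s₂=4.451, n₂=7
s_p² = [8·9.347² + 6·4.451²]/14 = 58.4104
SE = √(s_p²·(1/9+1/7)) = 3.8515
t = (54.889−33.143)/3.8515 = 5.6461
df = 14

test statistic = 5.646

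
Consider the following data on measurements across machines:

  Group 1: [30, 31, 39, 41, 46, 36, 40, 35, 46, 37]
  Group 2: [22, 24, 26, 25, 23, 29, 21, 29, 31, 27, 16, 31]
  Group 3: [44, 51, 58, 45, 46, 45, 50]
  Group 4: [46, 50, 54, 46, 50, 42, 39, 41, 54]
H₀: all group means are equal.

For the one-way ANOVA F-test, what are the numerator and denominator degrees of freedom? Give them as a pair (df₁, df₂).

degrees of freedom = [3, 34]

k = 4 groups, N = 38 total
df = (k−1, N−k) = (4−1, 38−4) = (3, 34)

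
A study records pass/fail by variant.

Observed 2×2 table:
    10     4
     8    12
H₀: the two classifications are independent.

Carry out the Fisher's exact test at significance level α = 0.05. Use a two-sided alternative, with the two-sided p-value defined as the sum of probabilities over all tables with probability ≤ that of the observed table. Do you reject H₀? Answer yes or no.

Margins: r₁=14, r₂=20, c₁=18, c₂=16, n=34
p_obs = C(14,10)·C(20,8)/C(34,18); sum pmf over tables with pmf ≤ p_obs
p-value (two-sided) = 0.09209
At α=0.05: p ≥ α → fail to reject H₀

reject H₀: no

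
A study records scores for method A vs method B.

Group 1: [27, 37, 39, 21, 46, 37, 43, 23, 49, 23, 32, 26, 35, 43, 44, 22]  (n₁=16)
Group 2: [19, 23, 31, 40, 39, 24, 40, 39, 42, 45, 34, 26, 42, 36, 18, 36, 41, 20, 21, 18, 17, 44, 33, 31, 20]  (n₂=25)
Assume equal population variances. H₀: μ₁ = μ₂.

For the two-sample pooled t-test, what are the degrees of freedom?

df = n₁ + n₂ − 2 = 16 + 25 − 2 = 39

degrees of freedom = 39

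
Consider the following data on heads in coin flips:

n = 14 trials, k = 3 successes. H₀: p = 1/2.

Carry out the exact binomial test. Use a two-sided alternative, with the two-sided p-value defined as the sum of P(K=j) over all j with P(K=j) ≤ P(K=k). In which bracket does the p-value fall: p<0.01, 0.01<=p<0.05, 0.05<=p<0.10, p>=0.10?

p-value bracket: 0.05<=p<0.10

Exact binomial: n=14, k=3, p₀=1/2=0.5000
P(X=j) = C(n,j)·p₀^j·(1−p₀)^(n−j); p = Σ P(X=j) over j with P(X=j) ≤ P(X=3)
p-value (two-sided) = 0.05737
→ bracket: 0.05<=p<0.10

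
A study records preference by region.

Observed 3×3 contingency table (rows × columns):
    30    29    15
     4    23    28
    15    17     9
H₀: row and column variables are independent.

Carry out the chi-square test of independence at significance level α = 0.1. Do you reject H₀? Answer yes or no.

reject H₀: yes

Row totals [74, 55, 41], col totals [49, 69, 52], n=170
χ² = (30−21.33)²/21.33 + (29−30.04)²/30.04 + (15−22.64)²/22.64 + (4−15.85)²/15.85 + (23−22.32)²/22.32 + (28−16.82)²/16.82 + (15−11.82)²/11.82 + (17−16.64)²/16.64 + (9−12.54)²/12.54 = 24.3081
df = 4
p-value (upper-tail) = 0.00007
At α=0.1: p < α → reject H₀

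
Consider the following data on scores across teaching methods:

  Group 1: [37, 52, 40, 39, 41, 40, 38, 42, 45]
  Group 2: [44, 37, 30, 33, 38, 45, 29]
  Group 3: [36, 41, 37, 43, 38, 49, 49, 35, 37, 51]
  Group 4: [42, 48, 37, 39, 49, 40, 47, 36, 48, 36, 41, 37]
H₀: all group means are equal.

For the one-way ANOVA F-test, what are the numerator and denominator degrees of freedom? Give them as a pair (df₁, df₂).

degrees of freedom = [3, 34]

k = 4 groups, N = 38 total
df = (k−1, N−k) = (4−1, 38−4) = (3, 34)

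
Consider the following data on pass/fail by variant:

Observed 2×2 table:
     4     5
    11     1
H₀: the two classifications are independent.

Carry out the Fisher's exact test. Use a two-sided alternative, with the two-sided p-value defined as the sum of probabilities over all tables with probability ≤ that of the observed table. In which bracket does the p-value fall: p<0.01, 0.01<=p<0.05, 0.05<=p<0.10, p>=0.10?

Margins: r₁=9, r₂=12, c₁=15, c₂=6, n=21
p_obs = C(9,4)·C(12,11)/C(21,15); sum pmf over tables with pmf ≤ p_obs
p-value (two-sided) = 0.04644
→ bracket: 0.01<=p<0.05

p-value bracket: 0.01<=p<0.05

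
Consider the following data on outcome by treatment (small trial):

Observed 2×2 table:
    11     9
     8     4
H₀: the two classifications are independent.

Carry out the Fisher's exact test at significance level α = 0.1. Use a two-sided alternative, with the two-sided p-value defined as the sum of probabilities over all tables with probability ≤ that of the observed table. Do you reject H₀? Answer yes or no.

Margins: r₁=20, r₂=12, c₁=19, c₂=13, n=32
p_obs = C(20,11)·C(12,8)/C(32,19); sum pmf over tables with pmf ≤ p_obs
p-value (two-sided) = 0.71279
At α=0.1: p ≥ α → fail to reject H₀

reject H₀: no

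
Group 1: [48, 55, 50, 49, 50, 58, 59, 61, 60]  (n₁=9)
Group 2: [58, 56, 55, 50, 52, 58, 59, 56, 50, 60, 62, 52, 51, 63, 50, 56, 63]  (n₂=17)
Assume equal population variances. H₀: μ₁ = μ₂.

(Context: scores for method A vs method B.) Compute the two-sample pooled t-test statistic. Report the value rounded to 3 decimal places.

x̄₁=54.444, s₁=5.223, n₁=9
x̄₂=55.941, s₂=4.562, n₂=17
s_p² = [8·5.223² + 16·4.562²]/24 = 22.9651
SE = √(s_p²·(1/9+1/17)) = 1.9755
t = (54.444−55.941)/1.9755 = -0.7576
df = 24

test statistic = -0.758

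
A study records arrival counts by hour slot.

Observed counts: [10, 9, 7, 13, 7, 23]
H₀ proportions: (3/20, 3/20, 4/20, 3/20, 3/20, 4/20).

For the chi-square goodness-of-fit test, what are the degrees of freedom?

degrees of freedom = 5

df = k − 1 = 6 − 1 = 5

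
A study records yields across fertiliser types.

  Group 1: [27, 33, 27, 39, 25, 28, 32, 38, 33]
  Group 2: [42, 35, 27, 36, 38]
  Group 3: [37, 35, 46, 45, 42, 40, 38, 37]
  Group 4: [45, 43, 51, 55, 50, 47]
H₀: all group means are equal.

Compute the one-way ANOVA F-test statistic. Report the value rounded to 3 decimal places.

Group means [31.33, 35.60, 40.00, 48.50], grand mean 38.250
SSB = Σnᵢ(x̄ᵢ−x̄)² = 1120.550; SSW = ΣΣ(x−x̄ᵢ)² = 526.700
MSB = 1120.550/3 = 373.5167; MSW = 526.700/24 = 21.9458
F = MSB/MSW = 17.0199
df = (3, 24)

test statistic = 17.020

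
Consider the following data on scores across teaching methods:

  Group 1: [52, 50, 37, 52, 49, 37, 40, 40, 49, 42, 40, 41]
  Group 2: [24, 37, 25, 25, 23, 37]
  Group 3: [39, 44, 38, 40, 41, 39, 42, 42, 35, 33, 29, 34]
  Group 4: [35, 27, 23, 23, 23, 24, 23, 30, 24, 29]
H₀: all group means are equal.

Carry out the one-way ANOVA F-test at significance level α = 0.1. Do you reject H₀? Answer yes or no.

Group means [44.08, 28.50, 38.00, 26.10], grand mean 35.425
SSB = Σnᵢ(x̄ᵢ−x̄)² = 2136.458; SSW = ΣΣ(x−x̄ᵢ)² = 957.317
MSB = 2136.458/3 = 712.1528; MSW = 957.317/36 = 26.5921
F = MSB/MSW = 26.7806
df = (3, 36)
p-value (upper-tail) = 0.00000
At α=0.1: p < α → reject H₀

reject H₀: yes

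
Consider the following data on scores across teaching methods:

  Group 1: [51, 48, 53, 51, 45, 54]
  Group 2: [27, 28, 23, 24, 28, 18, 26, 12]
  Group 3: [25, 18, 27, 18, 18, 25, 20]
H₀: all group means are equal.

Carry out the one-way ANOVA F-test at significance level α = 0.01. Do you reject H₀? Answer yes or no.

Group means [50.33, 23.25, 21.57], grand mean 30.429
SSB = Σnᵢ(x̄ᵢ−x̄)² = 3338.595; SSW = ΣΣ(x−x̄ᵢ)² = 370.548
MSB = 3338.595/2 = 1669.2976; MSW = 370.548/18 = 20.5860
F = MSB/MSW = 81.0891
df = (2, 18)
p-value (upper-tail) = 0.00000
At α=0.01: p < α → reject H₀

reject H₀: yes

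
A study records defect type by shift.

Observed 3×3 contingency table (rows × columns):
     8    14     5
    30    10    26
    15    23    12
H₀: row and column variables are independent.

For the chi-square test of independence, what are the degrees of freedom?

degrees of freedom = 4

df = (r−1)(c−1) = (3−1)·(3−1) = 4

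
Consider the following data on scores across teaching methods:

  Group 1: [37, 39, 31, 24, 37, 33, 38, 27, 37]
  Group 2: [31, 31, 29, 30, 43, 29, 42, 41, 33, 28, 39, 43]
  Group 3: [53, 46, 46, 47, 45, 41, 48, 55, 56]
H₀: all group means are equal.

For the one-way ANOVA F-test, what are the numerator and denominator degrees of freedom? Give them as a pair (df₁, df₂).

degrees of freedom = [2, 27]

k = 3 groups, N = 30 total
df = (k−1, N−k) = (3−1, 30−3) = (2, 27)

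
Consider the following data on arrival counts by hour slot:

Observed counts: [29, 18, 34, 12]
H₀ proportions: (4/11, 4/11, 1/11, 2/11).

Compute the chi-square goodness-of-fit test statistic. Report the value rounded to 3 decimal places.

test statistic = 86.696

n = 93; E_i = n·p_i = [33.82, 33.82, 8.45, 16.91]
χ² = (29−33.82)²/33.82 + (18−33.82)²/33.82 + (34−8.45)²/8.45 + (12−16.91)²/16.91 = 86.6962
df = 3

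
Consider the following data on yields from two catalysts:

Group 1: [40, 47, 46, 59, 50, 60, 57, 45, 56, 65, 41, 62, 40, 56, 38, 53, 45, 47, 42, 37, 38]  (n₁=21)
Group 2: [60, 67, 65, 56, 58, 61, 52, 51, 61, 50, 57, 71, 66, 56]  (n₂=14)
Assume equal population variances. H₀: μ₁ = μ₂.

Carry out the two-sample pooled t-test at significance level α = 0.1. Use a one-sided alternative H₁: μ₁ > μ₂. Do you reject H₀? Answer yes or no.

reject H₀: no

x̄₁=48.762, s₁=8.757, n₁=21
x̄₂=59.357, s₂=6.308, n₂=14
s_p² = [20·8.757² + 13·6.308²]/33 = 62.1522
SE = √(s_p²·(1/21+1/14)) = 2.7201
t = (48.762−59.357)/2.7201 = -3.8951
df = 33
p-value (one-sided, H₁ greater) = 0.99977
At α=0.1: p ≥ α → fail to reject H₀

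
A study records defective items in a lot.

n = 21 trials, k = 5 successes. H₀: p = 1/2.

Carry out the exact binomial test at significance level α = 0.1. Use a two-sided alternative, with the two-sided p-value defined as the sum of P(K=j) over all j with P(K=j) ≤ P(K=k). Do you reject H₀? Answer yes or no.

Exact binomial: n=21, k=5, p₀=1/2=0.5000
P(X=j) = C(n,j)·p₀^j·(1−p₀)^(n−j); p = Σ P(X=j) over j with P(X=j) ≤ P(X=5)
p-value (two-sided) = 0.02660
At α=0.1: p < α → reject H₀

reject H₀: yes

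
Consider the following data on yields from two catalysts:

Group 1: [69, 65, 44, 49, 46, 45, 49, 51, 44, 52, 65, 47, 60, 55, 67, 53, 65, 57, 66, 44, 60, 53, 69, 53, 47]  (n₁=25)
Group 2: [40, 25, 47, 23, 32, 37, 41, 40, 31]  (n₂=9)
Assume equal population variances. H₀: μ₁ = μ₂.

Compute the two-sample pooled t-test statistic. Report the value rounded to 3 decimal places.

x̄₁=55.000, s₁=8.641, n₁=25
x̄₂=35.111, s₂=7.928, n₂=9
s_p² = [24·8.641² + 8·7.928²]/32 = 71.7153
SE = √(s_p²·(1/25+1/9)) = 3.2920
t = (55.000−35.111)/3.2920 = 6.0417
df = 32

test statistic = 6.042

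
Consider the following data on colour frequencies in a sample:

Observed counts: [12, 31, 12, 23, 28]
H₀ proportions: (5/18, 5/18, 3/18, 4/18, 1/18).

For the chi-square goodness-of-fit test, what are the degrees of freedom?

df = k − 1 = 5 − 1 = 4

degrees of freedom = 4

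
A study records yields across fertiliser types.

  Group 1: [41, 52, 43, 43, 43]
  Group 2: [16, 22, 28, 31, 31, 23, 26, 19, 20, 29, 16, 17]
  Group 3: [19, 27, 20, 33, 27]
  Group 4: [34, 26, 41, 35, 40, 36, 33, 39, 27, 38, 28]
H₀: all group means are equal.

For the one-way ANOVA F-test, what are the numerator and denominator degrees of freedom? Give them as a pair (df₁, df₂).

degrees of freedom = [3, 29]

k = 4 groups, N = 33 total
df = (k−1, N−k) = (4−1, 33−4) = (3, 29)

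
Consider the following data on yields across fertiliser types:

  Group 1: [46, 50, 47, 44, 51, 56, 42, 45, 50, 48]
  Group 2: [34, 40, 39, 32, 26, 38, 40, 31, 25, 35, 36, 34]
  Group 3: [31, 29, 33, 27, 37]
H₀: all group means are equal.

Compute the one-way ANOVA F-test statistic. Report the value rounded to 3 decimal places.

Group means [47.90, 34.17, 31.40], grand mean 38.741
SSB = Σnᵢ(x̄ᵢ−x̄)² = 1359.419; SSW = ΣΣ(x−x̄ᵢ)² = 481.767
MSB = 1359.419/2 = 679.7093; MSW = 481.767/24 = 20.0736
F = MSB/MSW = 33.8608
df = (2, 24)

test statistic = 33.861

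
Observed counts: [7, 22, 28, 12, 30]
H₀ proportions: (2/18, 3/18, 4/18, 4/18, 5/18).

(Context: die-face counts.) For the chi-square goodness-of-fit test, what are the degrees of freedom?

degrees of freedom = 4

df = k − 1 = 5 − 1 = 4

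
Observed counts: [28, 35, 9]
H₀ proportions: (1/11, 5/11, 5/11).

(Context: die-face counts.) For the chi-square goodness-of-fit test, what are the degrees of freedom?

df = k − 1 = 3 − 1 = 2

degrees of freedom = 2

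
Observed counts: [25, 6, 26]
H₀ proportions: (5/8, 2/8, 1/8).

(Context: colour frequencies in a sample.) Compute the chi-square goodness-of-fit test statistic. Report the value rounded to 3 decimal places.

n = 57; E_i = n·p_i = [35.62, 14.25, 7.12]
χ² = (25−35.62)²/35.62 + (6−14.25)²/14.25 + (26−7.12)²/7.12 = 57.9474
df = 2

test statistic = 57.947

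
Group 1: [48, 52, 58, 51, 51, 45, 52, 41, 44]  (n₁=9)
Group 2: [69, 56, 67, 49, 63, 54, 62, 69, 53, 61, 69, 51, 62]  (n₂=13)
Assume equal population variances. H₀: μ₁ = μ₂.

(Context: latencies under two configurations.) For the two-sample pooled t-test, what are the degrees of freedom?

degrees of freedom = 20

df = n₁ + n₂ − 2 = 9 + 13 − 2 = 20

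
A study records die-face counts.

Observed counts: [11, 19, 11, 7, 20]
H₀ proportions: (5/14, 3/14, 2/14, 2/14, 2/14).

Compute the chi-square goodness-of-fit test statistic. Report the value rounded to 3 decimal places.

test statistic = 20.433

n = 68; E_i = n·p_i = [24.29, 14.57, 9.71, 9.71, 9.71]
χ² = (11−24.29)²/24.29 + (19−14.57)²/14.57 + (11−9.71)²/9.71 + (7−9.71)²/9.71 + (20−9.71)²/9.71 = 20.4333
df = 4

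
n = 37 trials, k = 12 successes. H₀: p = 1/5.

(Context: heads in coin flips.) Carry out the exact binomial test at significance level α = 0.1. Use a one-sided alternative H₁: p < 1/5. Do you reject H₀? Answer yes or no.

reject H₀: no

Exact binomial: n=37, k=12, p₀=1/5=0.2000
P(X≤12) from Σ C(n,i)·p₀^i·(1−p₀)^(n−i)
p-value (one-sided, H₁ less) = 0.97694
At α=0.1: p ≥ α → fail to reject H₀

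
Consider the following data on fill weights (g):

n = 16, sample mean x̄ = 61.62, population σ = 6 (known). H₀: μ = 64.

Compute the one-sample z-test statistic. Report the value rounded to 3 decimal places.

test statistic = -1.587

SE = σ/√n = 6/√16 = 1.5000
z = (x̄−μ₀)/SE = (61.62−64)/1.5000 = -1.5867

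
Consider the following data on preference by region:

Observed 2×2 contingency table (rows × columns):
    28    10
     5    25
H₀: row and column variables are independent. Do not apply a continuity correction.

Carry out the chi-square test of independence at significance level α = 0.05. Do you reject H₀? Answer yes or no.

reject H₀: yes

Row totals [38, 30], col totals [33, 35], n=68
χ² = (28−18.44)²/18.44 + (10−19.56)²/19.56 + (5−14.56)²/14.56 + (25−15.44)²/15.44 = 21.8197
df = 1
p-value (upper-tail) = 0.00000
At α=0.05: p < α → reject H₀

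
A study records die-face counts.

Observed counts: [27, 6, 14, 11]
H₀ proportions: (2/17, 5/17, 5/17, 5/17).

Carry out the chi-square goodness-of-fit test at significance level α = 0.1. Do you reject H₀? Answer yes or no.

reject H₀: yes

n = 58; E_i = n·p_i = [6.82, 17.06, 17.06, 17.06]
χ² = (27−6.82)²/6.82 + (6−17.06)²/17.06 + (14−17.06)²/17.06 + (11−17.06)²/17.06 = 69.5293
df = 3
p-value (upper-tail) = 0.00000
At α=0.1: p < α → reject H₀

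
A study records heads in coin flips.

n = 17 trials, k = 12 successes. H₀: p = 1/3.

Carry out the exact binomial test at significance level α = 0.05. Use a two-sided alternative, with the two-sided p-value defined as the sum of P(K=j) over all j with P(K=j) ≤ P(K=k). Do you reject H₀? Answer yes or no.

Exact binomial: n=17, k=12, p₀=1/3=0.3333
P(X=j) = C(n,j)·p₀^j·(1−p₀)^(n−j); p = Σ P(X=j) over j with P(X=j) ≤ P(X=12)
p-value (two-sided) = 0.00289
At α=0.05: p < α → reject H₀

reject H₀: yes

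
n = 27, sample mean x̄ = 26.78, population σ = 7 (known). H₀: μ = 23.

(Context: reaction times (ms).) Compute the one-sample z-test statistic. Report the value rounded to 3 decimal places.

SE = σ/√n = 7/√27 = 1.3472
z = (x̄−μ₀)/SE = (26.78−23)/1.3472 = 2.8059

test statistic = 2.806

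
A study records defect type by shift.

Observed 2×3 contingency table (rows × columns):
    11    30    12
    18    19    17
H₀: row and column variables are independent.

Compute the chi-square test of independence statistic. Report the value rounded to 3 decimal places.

Row totals [53, 54], col totals [29, 49, 29], n=107
χ² = (11−14.36)²/14.36 + (30−24.27)²/24.27 + (12−14.36)²/14.36 + (18−14.64)²/14.64 + (19−24.73)²/24.73 + (17−14.64)²/14.64 = 5.0122
df = 2

test statistic = 5.012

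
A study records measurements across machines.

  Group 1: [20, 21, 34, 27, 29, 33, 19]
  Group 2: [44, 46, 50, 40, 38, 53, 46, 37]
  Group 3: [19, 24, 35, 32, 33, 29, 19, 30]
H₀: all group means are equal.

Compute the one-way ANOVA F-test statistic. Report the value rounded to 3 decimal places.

Group means [26.14, 44.25, 27.62], grand mean 32.957
SSB = Σnᵢ(x̄ᵢ−x̄)² = 1572.724; SSW = ΣΣ(x−x̄ᵢ)² = 730.232
MSB = 1572.724/2 = 786.3622; MSW = 730.232/20 = 36.5116
F = MSB/MSW = 21.5373
df = (2, 20)

test statistic = 21.537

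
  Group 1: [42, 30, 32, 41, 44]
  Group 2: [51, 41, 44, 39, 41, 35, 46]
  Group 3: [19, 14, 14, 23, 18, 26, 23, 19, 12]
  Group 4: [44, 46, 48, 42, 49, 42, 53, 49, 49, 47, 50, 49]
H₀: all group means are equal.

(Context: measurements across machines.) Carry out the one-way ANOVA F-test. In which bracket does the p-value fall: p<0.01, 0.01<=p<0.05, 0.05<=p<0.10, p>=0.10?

Group means [37.80, 42.43, 18.67, 47.33], grand mean 37.030
SSB = Σnᵢ(x̄ᵢ−x̄)² = 4515.789; SSW = ΣΣ(x−x̄ᵢ)² = 621.181
MSB = 4515.789/3 = 1505.2629; MSW = 621.181/29 = 21.4200
F = MSB/MSW = 70.2736
df = (3, 29)
p-value (upper-tail) = 0.00000
→ bracket: p<0.01

p-value bracket: p<0.01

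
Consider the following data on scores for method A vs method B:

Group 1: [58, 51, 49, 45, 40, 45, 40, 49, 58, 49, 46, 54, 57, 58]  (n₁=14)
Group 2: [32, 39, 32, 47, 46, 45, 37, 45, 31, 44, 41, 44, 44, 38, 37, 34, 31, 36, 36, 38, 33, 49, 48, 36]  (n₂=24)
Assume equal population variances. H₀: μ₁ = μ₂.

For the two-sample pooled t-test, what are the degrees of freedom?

degrees of freedom = 36

df = n₁ + n₂ − 2 = 14 + 24 − 2 = 36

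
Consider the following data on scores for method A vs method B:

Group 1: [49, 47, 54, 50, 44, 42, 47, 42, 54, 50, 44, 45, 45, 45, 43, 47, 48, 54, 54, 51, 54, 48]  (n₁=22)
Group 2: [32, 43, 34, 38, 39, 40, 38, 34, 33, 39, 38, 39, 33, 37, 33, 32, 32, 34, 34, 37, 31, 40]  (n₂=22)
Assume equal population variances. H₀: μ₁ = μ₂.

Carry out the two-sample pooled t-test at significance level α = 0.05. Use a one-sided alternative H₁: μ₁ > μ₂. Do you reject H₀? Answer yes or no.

reject H₀: yes

x̄₁=48.045, s₁=4.123, n₁=22
x̄₂=35.909, s₂=3.365, n₂=22
s_p² = [21·4.123² + 21·3.365²]/42 = 14.1613
SE = √(s_p²·(1/22+1/22)) = 1.1346
t = (48.045−35.909)/1.1346 = 10.6963
df = 42
p-value (one-sided, H₁ greater) = 0.00000
At α=0.05: p < α → reject H₀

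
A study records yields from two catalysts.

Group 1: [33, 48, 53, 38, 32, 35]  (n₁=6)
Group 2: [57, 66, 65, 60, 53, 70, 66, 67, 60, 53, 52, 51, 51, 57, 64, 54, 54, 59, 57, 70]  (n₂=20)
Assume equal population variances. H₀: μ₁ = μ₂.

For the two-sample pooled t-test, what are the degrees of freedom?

df = n₁ + n₂ − 2 = 6 + 20 − 2 = 24

degrees of freedom = 24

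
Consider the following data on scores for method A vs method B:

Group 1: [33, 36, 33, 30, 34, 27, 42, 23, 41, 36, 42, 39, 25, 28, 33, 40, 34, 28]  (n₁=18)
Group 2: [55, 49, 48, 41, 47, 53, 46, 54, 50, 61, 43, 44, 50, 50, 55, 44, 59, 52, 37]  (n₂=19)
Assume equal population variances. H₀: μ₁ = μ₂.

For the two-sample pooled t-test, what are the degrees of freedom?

degrees of freedom = 35

df = n₁ + n₂ − 2 = 18 + 19 − 2 = 35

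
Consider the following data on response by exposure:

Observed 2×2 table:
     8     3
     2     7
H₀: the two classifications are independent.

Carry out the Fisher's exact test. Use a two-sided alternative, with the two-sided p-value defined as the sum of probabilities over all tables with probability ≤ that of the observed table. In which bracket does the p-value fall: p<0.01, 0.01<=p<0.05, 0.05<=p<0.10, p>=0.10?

Margins: r₁=11, r₂=9, c₁=10, c₂=10, n=20
p_obs = C(11,8)·C(9,2)/C(20,10); sum pmf over tables with pmf ≤ p_obs
p-value (two-sided) = 0.06978
→ bracket: 0.05<=p<0.10

p-value bracket: 0.05<=p<0.10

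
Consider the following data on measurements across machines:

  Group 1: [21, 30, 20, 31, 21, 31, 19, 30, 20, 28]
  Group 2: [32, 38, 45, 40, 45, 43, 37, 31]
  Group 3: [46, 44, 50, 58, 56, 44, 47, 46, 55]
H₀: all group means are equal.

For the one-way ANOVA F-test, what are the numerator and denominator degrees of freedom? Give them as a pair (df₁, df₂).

degrees of freedom = [2, 24]

k = 3 groups, N = 27 total
df = (k−1, N−k) = (3−1, 27−3) = (2, 24)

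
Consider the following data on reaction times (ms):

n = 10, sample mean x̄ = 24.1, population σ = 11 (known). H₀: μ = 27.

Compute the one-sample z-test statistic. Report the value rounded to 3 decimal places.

test statistic = -0.834

SE = σ/√n = 11/√10 = 3.4785
z = (x̄−μ₀)/SE = (24.1−27)/3.4785 = -0.8337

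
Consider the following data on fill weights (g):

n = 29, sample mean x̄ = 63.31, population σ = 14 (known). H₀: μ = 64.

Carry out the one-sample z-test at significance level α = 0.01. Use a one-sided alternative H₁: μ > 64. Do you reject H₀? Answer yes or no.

reject H₀: no

SE = σ/√n = 14/√29 = 2.5997
z = (x̄−μ₀)/SE = (63.31−64)/2.5997 = -0.2654
p-value (one-sided, H₁ greater) = 0.60465
At α=0.01: p ≥ α → fail to reject H₀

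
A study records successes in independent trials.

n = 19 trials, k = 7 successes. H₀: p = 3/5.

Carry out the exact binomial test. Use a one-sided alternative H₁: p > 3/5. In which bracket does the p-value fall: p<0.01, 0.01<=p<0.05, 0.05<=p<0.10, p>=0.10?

p-value bracket: p>=0.10

Exact binomial: n=19, k=7, p₀=3/5=0.6000
P(X≥7) from Σ C(n,i)·p₀^i·(1−p₀)^(n−i)
p-value (one-sided, H₁ greater) = 0.98844
→ bracket: p>=0.10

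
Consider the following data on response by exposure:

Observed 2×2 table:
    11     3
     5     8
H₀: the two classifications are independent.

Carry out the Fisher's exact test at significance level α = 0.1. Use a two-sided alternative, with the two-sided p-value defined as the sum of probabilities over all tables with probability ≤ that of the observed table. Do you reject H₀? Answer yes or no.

Margins: r₁=14, r₂=13, c₁=16, c₂=11, n=27
p_obs = C(14,11)·C(13,5)/C(27,16); sum pmf over tables with pmf ≤ p_obs
p-value (two-sided) = 0.05424
At α=0.1: p < α → reject H₀

reject H₀: yes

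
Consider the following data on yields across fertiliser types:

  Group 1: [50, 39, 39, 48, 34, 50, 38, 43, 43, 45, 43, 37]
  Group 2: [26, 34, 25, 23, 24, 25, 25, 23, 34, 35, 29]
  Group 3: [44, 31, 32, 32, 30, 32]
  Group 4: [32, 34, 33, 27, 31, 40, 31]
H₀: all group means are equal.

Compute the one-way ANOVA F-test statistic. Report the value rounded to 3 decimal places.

Group means [42.42, 27.55, 33.50, 32.57], grand mean 34.472
SSB = Σnᵢ(x̄ᵢ−x̄)² = 1316.114; SSW = ΣΣ(x−x̄ᵢ)² = 742.858
MSB = 1316.114/3 = 438.7047; MSW = 742.858/32 = 23.2143
F = MSB/MSW = 18.8980
df = (3, 32)

test statistic = 18.898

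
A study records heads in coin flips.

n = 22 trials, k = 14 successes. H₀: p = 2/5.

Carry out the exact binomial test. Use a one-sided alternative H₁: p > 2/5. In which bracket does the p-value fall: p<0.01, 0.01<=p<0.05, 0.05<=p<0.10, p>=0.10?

p-value bracket: 0.01<=p<0.05

Exact binomial: n=22, k=14, p₀=2/5=0.4000
P(X≥14) from Σ C(n,i)·p₀^i·(1−p₀)^(n−i)
p-value (one-sided, H₁ greater) = 0.02147
→ bracket: 0.01<=p<0.05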